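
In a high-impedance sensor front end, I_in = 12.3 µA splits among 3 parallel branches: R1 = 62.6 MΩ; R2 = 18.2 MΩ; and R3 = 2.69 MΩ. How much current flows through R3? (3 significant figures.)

Conductances: ΣG = 1/62.6 + 1/18.2 + 1/2.69 = 0.4427 (1/MΩ).
R3 takes the fraction G_k/ΣG = 0.3717/0.4427 = 0.8398, so I = 12.3 × 0.8398 = 10.33 µA.

I ≈ 10.3 µA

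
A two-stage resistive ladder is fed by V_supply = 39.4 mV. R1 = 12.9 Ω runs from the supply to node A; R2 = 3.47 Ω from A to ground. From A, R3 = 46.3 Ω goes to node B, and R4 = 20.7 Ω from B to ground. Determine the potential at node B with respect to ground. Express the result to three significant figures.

V_B ≈ 2.48 mV

Looking into the second stage from A: R3 + R4 = 67.00 Ω appears in parallel with R2.
R2 ‖ (R3+R4) = 3.299 Ω.
First divider: V_A = V_supply · 3.299/(12.9 + 3.299) = 8.024 mV.
V_B = V_A × 0.3090 = 2.479 mV.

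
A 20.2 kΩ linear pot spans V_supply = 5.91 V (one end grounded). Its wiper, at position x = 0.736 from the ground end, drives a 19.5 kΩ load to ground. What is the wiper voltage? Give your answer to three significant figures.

Lower segment x·R_p = 14.87 kΩ; upper segment (1−x)·R_p = 5.333 kΩ.
R_L loads the lower segment: effective lower R = 8.436 kΩ.
Then V_out = V_supply · 8.436/(5.333 + 8.436) = 3.621 V.

V_out ≈ 3.62 V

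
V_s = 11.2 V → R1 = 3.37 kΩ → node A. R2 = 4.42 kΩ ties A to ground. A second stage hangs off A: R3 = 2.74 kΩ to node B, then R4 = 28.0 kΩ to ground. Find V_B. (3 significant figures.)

The second stage (R3 + R4 = 30.74 kΩ) loads node A in parallel with R2.
R2 ‖ (R3+R4) = 3.864 kΩ.
V_A = 11.2 × 3.864/(3.37 + 3.864) = 5.983 V.
Then the unloaded second divider: V_B = V_A × R4/(R3+R4) = 5.983 × 0.9109 = 5.449 V.

V_B ≈ 5.45 V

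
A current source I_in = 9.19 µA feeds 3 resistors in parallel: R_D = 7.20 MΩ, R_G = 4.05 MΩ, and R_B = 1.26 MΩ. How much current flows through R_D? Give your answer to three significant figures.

Conductances: ΣG = 1/7.20 + 1/4.05 + 1/1.26 = 1.179 (1/MΩ).
By the current-divider rule, I = I_in · G_k/ΣG = 9.19 × 0.1178 = 1.082 µA.

I ≈ 1.08 µA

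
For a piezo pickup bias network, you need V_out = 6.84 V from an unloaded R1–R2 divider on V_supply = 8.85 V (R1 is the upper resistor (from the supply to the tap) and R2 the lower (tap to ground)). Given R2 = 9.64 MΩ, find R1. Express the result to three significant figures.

V_out/V_supply = R2/(R1+R2) = 0.7729.
Rearranging, R1 = R2·(1−k)/k = 9.64 × 0.2939 = 2.833 MΩ.

R1 ≈ 2.83 MΩ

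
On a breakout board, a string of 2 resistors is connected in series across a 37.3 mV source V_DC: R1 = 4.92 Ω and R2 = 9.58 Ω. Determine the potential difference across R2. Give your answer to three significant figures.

V ≈ 24.6 mV

Total series resistance ΣR = 4.92 + 9.58 = 14.50 Ω.
By the voltage-divider rule, V = 37.3 × 9.580/14.50 = 24.64 mV.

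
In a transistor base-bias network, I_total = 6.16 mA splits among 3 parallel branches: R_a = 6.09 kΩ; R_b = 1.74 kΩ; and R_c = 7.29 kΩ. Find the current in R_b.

Conductances: ΣG = 1/6.09 + 1/1.74 + 1/7.29 = 0.8761 (1/kΩ).
R_b takes the fraction G_k/ΣG = 0.5747/0.8761 = 0.6560, so I = 6.16 × 0.6560 = 4.041 mA.

I ≈ 4.04 mA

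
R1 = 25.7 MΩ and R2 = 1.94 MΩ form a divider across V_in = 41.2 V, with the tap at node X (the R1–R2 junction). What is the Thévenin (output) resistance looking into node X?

Looking into X with the source shorted: R_th = R1·R2/(R1+R2) = 25.70 × 1.94/27.64 = 1.804 MΩ.

R_th ≈ 1.80 MΩ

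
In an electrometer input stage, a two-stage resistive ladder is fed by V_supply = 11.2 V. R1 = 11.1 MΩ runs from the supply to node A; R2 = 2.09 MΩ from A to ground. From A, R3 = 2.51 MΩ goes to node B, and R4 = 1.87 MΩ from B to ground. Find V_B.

V_B ≈ 0.541 V

Node A sees R2 in parallel with the series input of stage 2, R3 + R4 = 4.380 MΩ.
R2 ‖ (R3+R4) = 1.415 MΩ.
First divider: V_A = V_supply · 1.415/(11.1 + 1.415) = 1.266 V.
V_B = V_A × 0.4269 = 0.5406 V.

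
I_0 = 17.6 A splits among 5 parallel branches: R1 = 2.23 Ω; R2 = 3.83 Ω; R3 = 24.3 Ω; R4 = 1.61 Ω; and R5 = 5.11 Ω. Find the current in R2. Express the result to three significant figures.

I ≈ 2.93 A

ΣG = 1/2.23 + 1/3.83 + 1/24.3 + 1/1.61 + 1/5.11 = 1.567.
By the current-divider rule, I = I_0 · G_k/ΣG = 17.6 × 0.1666 = 2.932 A.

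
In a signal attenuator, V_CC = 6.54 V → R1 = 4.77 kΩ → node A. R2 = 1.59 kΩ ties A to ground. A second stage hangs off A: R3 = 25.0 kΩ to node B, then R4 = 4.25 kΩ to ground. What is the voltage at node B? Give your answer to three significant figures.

V_B ≈ 0.228 V

The second stage (R3 + R4 = 29.25 kΩ) loads node A in parallel with R2.
R2 ‖ (R3+R4) = 1.508 kΩ.
First divider: V_A = V_CC · 1.508/(4.77 + 1.508) = 1.571 V.
V_B = V_A × 0.1453 = 0.2283 V.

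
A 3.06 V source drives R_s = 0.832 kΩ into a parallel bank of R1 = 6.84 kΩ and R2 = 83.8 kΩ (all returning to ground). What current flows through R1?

I ≈ 0.395 mA

Parallel bank: R_p = 1/(1/6.84 + 1/83.8) = 6.324 kΩ.
V_A = 3.06 × 6.324/7.156 = 2.704 V.
I(R1) = V_A / R1 = 2.704/6.84 = 0.3954 mA.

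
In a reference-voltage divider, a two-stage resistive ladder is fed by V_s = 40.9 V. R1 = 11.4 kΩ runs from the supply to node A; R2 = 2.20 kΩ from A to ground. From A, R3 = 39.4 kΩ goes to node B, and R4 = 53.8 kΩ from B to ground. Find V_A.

The second stage (R3 + R4 = 93.20 kΩ) loads node A in parallel with R2.
Effective lower resistance at A: R2 ‖ 93.20 = 2.149 kΩ.
First divider: V_A = V_s · 2.149/(11.4 + 2.149) = 6.488 V.

V_A ≈ 6.49 V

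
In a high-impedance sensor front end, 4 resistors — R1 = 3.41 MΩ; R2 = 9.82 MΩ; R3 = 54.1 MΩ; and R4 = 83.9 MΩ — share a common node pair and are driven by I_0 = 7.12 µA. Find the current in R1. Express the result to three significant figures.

Conductances: ΣG = 1/3.41 + 1/9.82 + 1/54.1 + 1/83.9 = 0.4255 (1/MΩ).
By the current-divider rule, I = I_0 · G_k/ΣG = 7.12 × 0.6892 = 4.907 µA.

I ≈ 4.91 µA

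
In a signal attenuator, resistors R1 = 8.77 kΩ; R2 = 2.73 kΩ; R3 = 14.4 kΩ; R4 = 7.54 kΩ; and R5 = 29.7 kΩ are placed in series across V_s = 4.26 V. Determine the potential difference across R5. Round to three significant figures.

V ≈ 2.00 V

ΣR = 8.77 + 2.73 + 14.4 + 7.54 + 29.7 = 63.14 kΩ.
Voltage divider: V = V_s · (29.70 / 63.14) = 4.26 × 0.4704 = 2.004 V.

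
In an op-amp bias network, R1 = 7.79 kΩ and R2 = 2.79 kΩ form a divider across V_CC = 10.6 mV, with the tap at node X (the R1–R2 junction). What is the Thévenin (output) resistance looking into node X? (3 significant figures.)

Looking into X with the source shorted: R_th = R1·R2/(R1+R2) = 7.790 × 2.79/10.58 = 2.054 kΩ.

R_th ≈ 2.05 kΩ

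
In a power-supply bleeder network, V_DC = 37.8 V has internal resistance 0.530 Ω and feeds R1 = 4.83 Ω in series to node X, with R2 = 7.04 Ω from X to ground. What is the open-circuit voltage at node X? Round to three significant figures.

V_th ≈ 21.5 V

R1' = 0.530 + 4.83 = 5.360 Ω (source resistance + R1).
With X open, the divider is unloaded: V_th = 37.8 × 7.04/12.40 = 21.46 V.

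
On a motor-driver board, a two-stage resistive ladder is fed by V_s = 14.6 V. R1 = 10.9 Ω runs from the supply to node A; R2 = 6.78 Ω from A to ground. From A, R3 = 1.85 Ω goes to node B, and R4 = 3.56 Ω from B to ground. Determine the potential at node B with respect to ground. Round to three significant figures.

The second stage (R3 + R4 = 5.410 Ω) loads node A in parallel with R2.
Effective lower resistance at A: R2 ‖ 5.410 = 3.009 Ω.
V_A = 14.6 × 3.009/(10.9 + 3.009) = 3.158 V.
Stage 2 is unloaded, so V_B = V_A · R4/(R3+R4) = 3.158 × 3.56/5.410 = 2.078 V.

V_B ≈ 2.08 V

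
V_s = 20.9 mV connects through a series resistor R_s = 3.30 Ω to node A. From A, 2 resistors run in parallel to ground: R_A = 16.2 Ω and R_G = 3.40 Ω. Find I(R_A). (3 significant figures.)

Parallel bank: R_p = 1/(1/16.2 + 1/3.40) = 2.810 Ω.
V_A by voltage divider: V_A = 20.9 × 2.810/(3.30 + 2.810) = 9.612 mV.
Branch current I = V_A/R_A = 9.612/16.2 = 0.5934 mA.
(Check via current divider: I_total = 3.421 mA; share G_k/ΣG = 0.1735 → same result.)

I ≈ 0.593 mA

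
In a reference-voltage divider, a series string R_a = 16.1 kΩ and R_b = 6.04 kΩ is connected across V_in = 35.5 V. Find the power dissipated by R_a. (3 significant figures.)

Series current I = V_in/ΣR = 35.5/22.14 = 1.603 mA.
V(R_a) = I·R = 25.82 V; P = V·I = 25.82 × 1.603 = 41.39 mW.

P ≈ 41.4 mW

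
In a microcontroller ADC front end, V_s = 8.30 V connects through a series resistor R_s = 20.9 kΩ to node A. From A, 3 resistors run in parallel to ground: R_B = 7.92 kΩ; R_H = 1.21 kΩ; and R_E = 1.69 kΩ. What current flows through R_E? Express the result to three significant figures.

Parallel bank: R_p = 1/(1/7.92 + 1/1.21 + 1/1.69) = 0.6475 kΩ.
Node voltage V_A = V_s · R_p/(R_s + R_p) = 8.30 × 0.03005 = 0.2494 V.
Branch current I = V_A/R_E = 0.2494/1.69 = 0.1476 mA.

I ≈ 0.148 mA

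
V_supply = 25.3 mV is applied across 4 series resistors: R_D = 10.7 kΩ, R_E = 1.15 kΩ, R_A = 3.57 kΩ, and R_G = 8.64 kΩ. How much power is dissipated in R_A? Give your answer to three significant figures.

The common current is I = 25.3/24.06 = 1.052 µA.
V(R_A) = I·R = 3.754 mV; P = V·I = 3.754 × 1.052 = 3.947 nW.

P ≈ 3.95 nW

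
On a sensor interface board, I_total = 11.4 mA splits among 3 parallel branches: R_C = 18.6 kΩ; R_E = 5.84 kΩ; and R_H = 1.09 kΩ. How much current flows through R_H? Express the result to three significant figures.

ΣG = 1/18.6 + 1/5.84 + 1/1.09 = 1.142.
Current divider: I(R_H) = I_total · G_k/ΣG = 11.4 × (0.9174/1.142) = 11.4 × 0.8031 = 9.155 mA.

I ≈ 9.15 mA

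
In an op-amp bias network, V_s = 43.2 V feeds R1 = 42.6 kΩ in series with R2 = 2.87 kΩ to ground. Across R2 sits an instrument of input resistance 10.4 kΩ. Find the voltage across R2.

V_out ≈ 2.17 V

First combine the lower leg with the load: R2 ‖ R_L = 2.249 kΩ.
Voltage divider with the loaded lower leg: V_out = 43.2 × 2.249/(42.6 + 2.249) = 43.2 × 0.05015 = 2.167 V.
(Unloaded it would be 2.73 V; the load pulls it down.)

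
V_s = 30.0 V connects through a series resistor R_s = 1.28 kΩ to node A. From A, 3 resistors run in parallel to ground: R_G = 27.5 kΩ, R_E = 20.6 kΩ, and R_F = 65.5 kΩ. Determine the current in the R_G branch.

Parallel bank: R_p = 1/(1/27.5 + 1/20.6 + 1/65.5) = 9.983 kΩ.
V_A = 30.0 × 9.983/11.26 = 26.59 V.
I(R_G) = V_A / R_G = 26.59/27.5 = 0.9669 mA.

I ≈ 0.967 mA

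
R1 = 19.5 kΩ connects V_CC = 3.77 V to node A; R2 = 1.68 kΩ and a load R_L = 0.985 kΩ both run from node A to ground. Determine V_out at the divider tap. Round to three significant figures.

V_out ≈ 0.116 V

R2 ‖ R_L = (1.68 × 0.985)/(1.68 + 0.985) = 0.6209 kΩ.
Voltage divider with the loaded lower leg: V_out = 3.77 × 0.6209/(19.5 + 0.6209) = 3.77 × 0.03086 = 0.1163 V.
(Unloaded it would be 0.299 V; the load pulls it down.)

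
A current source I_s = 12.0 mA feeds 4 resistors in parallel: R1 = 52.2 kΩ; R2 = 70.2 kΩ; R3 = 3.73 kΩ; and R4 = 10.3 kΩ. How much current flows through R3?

ΣG = 1/52.2 + 1/70.2 + 1/3.73 + 1/10.3 = 0.3986.
By the current-divider rule, I = I_s · G_k/ΣG = 12.0 × 0.6726 = 8.071 mA.

I ≈ 8.07 mA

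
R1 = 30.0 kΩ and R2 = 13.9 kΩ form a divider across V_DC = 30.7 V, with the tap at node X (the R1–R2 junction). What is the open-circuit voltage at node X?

V_th ≈ 9.72 V

V_th is the unloaded tap voltage: V_DC · R2/(R1+R2) = 30.7 × 0.3166 = 9.721 V.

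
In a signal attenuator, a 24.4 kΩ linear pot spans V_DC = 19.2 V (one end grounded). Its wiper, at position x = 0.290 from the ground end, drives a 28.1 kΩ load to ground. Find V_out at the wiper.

The pot divides into 17.32 kΩ above the wiper and 7.076 kΩ below.
(x·R_p) ‖ R_L = 5.653 kΩ.
Then V_out = V_DC · 5.653/(17.32 + 5.653) = 4.723 V.

V_out ≈ 4.72 V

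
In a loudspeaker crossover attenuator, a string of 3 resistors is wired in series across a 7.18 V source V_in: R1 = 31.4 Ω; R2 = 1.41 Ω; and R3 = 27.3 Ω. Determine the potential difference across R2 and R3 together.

V ≈ 3.43 V

ΣR = 31.4 + 1.41 + 27.3 = 60.11 Ω.
R_{R2..R3} = 1.41 + 27.3 = 28.71 Ω.
By the voltage-divider rule, V = 7.18 × 28.71/60.11 = 3.429 V.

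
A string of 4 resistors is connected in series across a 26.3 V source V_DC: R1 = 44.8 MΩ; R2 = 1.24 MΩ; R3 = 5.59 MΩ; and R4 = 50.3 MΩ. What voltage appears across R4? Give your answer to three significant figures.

ΣR = 44.8 + 1.24 + 5.59 + 50.3 = 101.9 MΩ.
V = V_DC · R/ΣR = 26.3 × 0.4935 = 12.98 V.

V ≈ 13.0 V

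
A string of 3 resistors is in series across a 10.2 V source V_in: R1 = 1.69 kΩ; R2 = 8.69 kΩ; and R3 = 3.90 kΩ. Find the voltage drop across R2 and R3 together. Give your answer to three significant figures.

V ≈ 8.99 V

Total series resistance ΣR = 1.69 + 8.69 + 3.90 = 14.28 kΩ.
R_{R2..R3} = 8.69 + 3.90 = 12.59 kΩ.
V = V_in · R/ΣR = 10.2 × 0.8817 = 8.993 V.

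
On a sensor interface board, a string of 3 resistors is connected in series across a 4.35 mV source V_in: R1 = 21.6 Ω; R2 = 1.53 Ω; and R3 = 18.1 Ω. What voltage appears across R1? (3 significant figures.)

Total series resistance ΣR = 21.6 + 1.53 + 18.1 = 41.23 Ω.
Voltage divider: V = V_in · (21.60 / 41.23) = 4.35 × 0.5239 = 2.279 mV.

V ≈ 2.28 mV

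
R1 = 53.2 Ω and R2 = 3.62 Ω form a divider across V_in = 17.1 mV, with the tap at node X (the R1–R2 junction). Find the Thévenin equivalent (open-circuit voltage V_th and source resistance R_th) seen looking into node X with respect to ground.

V_th ≈ 1.09 mV, R_th ≈ 3.39 Ω

Open-circuit (no load on X): V_th = V_in · R2/(R1 + R2) = 17.1 × 3.62/(53.20 + 3.62) = 1.089 mV.
Looking into X with the source shorted: R_th = R1·R2/(R1+R2) = 53.20 × 3.62/56.82 = 3.389 Ω.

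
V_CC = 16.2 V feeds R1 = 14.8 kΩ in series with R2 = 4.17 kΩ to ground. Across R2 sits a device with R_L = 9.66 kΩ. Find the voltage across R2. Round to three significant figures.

The load sits in parallel with R2, giving an effective lower resistance R2' = R2·R_L/(R2+R_L) = 2.913 kΩ.
Then V_out = V_CC · R2'/(R1 + R2') = 16.2 × 2.913/17.71 = 2.664 V.

V_out ≈ 2.66 V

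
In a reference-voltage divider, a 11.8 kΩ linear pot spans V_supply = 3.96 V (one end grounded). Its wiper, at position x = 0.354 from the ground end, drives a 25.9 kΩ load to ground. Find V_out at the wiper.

V_out ≈ 1.27 V

The pot divides into 7.623 kΩ above the wiper and 4.177 kΩ below.
R_L loads the lower segment: effective lower R = 3.597 kΩ.
Then V_out = V_supply · 3.597/(7.623 + 3.597) = 1.270 V.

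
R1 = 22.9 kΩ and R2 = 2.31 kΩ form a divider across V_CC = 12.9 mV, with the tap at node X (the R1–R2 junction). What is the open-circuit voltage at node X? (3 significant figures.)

Open-circuit (no load on X): V_th = V_CC · R2/(R1 + R2) = 12.9 × 2.31/(22.90 + 2.31) = 1.182 mV.

V_th ≈ 1.18 mV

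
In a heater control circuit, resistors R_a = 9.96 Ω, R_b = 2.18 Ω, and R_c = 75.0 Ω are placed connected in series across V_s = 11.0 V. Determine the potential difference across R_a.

Series total: ΣR = 9.96 + 2.18 + 75.0 = 87.14 Ω.
V = V_s · R/ΣR = 11.0 × 0.1143 = 1.257 V.

V ≈ 1.26 V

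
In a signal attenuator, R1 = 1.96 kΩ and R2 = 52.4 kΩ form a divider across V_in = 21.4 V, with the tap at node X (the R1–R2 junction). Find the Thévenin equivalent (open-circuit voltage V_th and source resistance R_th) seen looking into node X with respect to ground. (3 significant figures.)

With X open, the divider is unloaded: V_th = 21.4 × 52.4/54.36 = 20.63 V.
Zeroing V_in shorts the top of R1 to ground, so R_th = R1 ‖ R2 = 1.889 kΩ.

V_th ≈ 20.6 V, R_th ≈ 1.89 kΩ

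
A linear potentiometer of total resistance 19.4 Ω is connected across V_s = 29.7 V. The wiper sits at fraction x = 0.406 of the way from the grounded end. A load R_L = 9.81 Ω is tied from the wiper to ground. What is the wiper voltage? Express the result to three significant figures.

V_out ≈ 8.16 V

The pot divides into 11.52 Ω above the wiper and 7.876 Ω below.
(x·R_p) ‖ R_L = 4.369 Ω.
Then V_out = V_s · 4.369/(11.52 + 4.369) = 8.164 V.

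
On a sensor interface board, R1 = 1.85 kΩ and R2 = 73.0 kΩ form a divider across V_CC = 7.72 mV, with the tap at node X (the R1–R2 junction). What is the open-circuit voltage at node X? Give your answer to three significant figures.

V_th ≈ 7.53 mV

V_th is the unloaded tap voltage: V_CC · R2/(R1+R2) = 7.72 × 0.9753 = 7.529 mV.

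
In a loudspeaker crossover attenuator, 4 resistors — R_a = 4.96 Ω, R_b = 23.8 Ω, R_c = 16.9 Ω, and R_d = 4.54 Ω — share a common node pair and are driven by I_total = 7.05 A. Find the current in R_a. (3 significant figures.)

I ≈ 2.72 A

Total conductance ΣG = 1/4.96 + 1/23.8 + 1/16.9 + 1/4.54 = 0.5231 (units of 1/Ω).
R_a takes the fraction G_k/ΣG = 0.2016/0.5231 = 0.3854, so I = 7.05 × 0.3854 = 2.717 A.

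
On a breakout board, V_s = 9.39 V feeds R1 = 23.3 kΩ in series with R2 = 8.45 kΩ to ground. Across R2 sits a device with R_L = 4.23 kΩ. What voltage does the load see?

V_out ≈ 1.01 V

R2 ‖ R_L = (8.45 × 4.23)/(8.45 + 4.23) = 2.819 kΩ.
Now apply the divider: V_out = 9.39 × 0.1079 = 1.013 V.
(Unloaded it would be 2.50 V; the load pulls it down.)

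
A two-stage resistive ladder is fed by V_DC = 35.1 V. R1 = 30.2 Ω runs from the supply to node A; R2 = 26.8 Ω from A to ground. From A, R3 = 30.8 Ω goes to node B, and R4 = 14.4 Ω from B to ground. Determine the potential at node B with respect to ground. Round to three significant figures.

Node A sees R2 in parallel with the series input of stage 2, R3 + R4 = 45.20 Ω.
R2 ‖ (R3+R4) = 16.82 Ω.
So V_A = 35.1 × 0.3578 = 12.56 V.
Then the unloaded second divider: V_B = V_A × R4/(R3+R4) = 12.56 × 0.3186 = 4.001 V.

V_B ≈ 4.00 V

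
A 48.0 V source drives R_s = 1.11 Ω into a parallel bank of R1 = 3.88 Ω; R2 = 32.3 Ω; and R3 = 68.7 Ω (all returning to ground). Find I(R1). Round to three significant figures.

I ≈ 9.26 A

Parallel bank: R_p = 1/(1/3.88 + 1/32.3 + 1/68.7) = 3.298 Ω.
Node voltage V_A = V_supply · R_p/(R_s + R_p) = 48.0 × 0.7482 = 35.91 V.
I(R1) = V_A / R1 = 35.91/3.88 = 9.256 A.
(Equivalently: I_total = 10.89 A, then current-divider fraction G_k/ΣG = 0.8499.)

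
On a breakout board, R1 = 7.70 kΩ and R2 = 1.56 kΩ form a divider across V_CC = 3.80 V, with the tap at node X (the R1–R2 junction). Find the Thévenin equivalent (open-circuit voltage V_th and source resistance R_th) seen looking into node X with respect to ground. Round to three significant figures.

V_th ≈ 0.640 V, R_th ≈ 1.30 kΩ

Open-circuit (no load on X): V_th = V_CC · R2/(R1 + R2) = 3.80 × 1.56/(7.700 + 1.56) = 0.6402 V.
Looking into X with the source shorted: R_th = R1·R2/(R1+R2) = 7.700 × 1.56/9.260 = 1.297 kΩ.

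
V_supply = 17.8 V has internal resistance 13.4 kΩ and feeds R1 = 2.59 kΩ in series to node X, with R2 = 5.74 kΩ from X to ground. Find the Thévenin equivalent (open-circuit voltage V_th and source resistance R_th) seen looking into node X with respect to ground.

V_th ≈ 4.70 V, R_th ≈ 4.22 kΩ

R1' = 13.4 + 2.59 = 15.99 kΩ (source resistance + R1).
With X open, the divider is unloaded: V_th = 17.8 × 5.74/21.73 = 4.702 V.
With V_supply suppressed (replaced by a short), R_th = R1' ‖ R2 = (15.99 × 5.74)/(15.99 + 5.74) = 4.224 kΩ.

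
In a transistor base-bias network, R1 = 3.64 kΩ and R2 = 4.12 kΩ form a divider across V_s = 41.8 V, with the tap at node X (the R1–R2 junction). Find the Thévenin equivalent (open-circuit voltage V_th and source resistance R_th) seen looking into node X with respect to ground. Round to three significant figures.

V_th ≈ 22.2 V, R_th ≈ 1.93 kΩ

With X open, the divider is unloaded: V_th = 41.8 × 4.12/7.760 = 22.19 V.
With V_s suppressed (replaced by a short), R_th = R1 ‖ R2 = (3.640 × 4.12)/(3.640 + 4.12) = 1.933 kΩ.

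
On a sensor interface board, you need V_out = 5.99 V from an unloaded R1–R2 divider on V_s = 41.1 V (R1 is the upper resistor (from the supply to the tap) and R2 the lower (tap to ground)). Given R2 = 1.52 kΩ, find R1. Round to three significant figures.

R1 ≈ 8.91 kΩ

The divider ratio is R2/(R1+R2) = 5.99/41.1 = 0.1457.
Rearranging, R1 = R2·(1−k)/k = 1.52 × 5.861 = 8.909 kΩ.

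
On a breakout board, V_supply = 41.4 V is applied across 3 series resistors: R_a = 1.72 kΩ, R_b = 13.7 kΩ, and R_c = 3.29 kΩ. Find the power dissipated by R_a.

The common current is I = 41.4/18.71 = 2.213 mA.
P = I²R = 4.896 × 1.72 = 8.421 mW.

P ≈ 8.42 mW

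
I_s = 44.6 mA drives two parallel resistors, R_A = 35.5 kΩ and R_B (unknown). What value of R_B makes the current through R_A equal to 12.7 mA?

R_B ≈ 14.1 kΩ

The fraction through R_A equals R_B/(R_A+R_B).
12.7/44.6 = R_B/(R_A + R_B) → R_B = R_A · (0.2848)/(1 − 0.2848) = 35.5 × 0.3981 = 14.13 kΩ.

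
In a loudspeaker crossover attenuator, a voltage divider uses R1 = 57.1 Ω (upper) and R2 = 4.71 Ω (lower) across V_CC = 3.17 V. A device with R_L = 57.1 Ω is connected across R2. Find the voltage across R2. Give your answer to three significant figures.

R2 ‖ R_L = (4.71 × 57.1)/(4.71 + 57.1) = 4.351 Ω.
Then V_out = V_CC · R2'/(R1 + R2') = 3.17 × 4.351/61.45 = 0.2245 V.

V_out ≈ 0.224 V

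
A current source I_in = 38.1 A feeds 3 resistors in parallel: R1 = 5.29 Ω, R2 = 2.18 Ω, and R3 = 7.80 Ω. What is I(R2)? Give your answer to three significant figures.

I ≈ 22.5 A

Total conductance ΣG = 1/5.29 + 1/2.18 + 1/7.80 = 0.7760 (units of 1/Ω).
Current divider: I(R2) = I_in · G_k/ΣG = 38.1 × (0.4587/0.7760) = 38.1 × 0.5912 = 22.52 A.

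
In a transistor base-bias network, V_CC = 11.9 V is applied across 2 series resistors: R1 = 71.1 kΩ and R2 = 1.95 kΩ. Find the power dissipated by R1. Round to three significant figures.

P ≈ 1.89 mW

ΣR = 73.05 kΩ → I = 11.9/73.05 = 0.1629 mA.
P(R1) = I²·R1 = (0.1629)² × 71.1 = 1.887 mW.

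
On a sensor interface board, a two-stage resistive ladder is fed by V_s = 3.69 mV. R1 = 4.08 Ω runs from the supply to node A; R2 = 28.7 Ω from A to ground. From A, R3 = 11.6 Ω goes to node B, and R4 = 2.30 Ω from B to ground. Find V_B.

V_B ≈ 0.425 mV

The second stage (R3 + R4 = 13.90 Ω) loads node A in parallel with R2.
Effective lower resistance at A: R2 ‖ 13.90 = 9.365 Ω.
V_A = 3.69 × 9.365/(4.08 + 9.365) = 2.570 mV.
Stage 2 is unloaded, so V_B = V_A · R4/(R3+R4) = 2.570 × 2.30/13.90 = 0.4253 mV.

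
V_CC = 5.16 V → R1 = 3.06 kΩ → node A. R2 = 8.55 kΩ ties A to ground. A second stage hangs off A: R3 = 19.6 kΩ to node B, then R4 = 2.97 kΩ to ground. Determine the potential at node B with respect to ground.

V_B ≈ 0.455 V

Looking into the second stage from A: R3 + R4 = 22.57 kΩ appears in parallel with R2.
Effective lower resistance at A: R2 ‖ 22.57 = 6.201 kΩ.
So V_A = 5.16 × 0.6696 = 3.455 V.
V_B = V_A × 0.1316 = 0.4547 V.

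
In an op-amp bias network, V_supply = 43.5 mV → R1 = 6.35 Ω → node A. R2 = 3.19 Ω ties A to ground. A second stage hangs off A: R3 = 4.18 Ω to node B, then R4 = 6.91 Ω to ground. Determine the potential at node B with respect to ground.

V_B ≈ 7.61 mV

Looking into the second stage from A: R3 + R4 = 11.09 Ω appears in parallel with R2.
R2 ‖ (R3+R4) = 2.477 Ω.
So V_A = 43.5 × 0.2806 = 12.21 mV.
Stage 2 is unloaded, so V_B = V_A · R4/(R3+R4) = 12.21 × 6.91/11.09 = 7.607 mV.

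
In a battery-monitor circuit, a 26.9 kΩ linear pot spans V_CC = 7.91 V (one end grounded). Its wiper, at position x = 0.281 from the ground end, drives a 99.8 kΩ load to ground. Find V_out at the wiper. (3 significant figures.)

V_out ≈ 2.11 V

The pot divides into 19.34 kΩ above the wiper and 7.559 kΩ below.
(x·R_p) ‖ R_L = 7.027 kΩ.
Then V_out = V_CC · 7.027/(19.34 + 7.027) = 2.108 V.
(Unloaded: V_out = x·V_CC = 2.22 V.)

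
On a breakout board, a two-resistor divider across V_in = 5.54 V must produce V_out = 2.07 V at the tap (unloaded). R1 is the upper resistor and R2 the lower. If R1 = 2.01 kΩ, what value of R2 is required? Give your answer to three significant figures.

The divider ratio is R2/(R1+R2) = 2.07/5.54 = 0.3736.
R2 = R1 · 0.3736/(1 − 0.3736) = 1.199 kΩ.

R2 ≈ 1.20 kΩ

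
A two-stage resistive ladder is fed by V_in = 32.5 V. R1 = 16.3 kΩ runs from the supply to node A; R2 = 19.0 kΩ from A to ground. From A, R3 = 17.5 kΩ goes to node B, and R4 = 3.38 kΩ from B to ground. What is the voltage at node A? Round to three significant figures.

V_A ≈ 12.3 V

Looking into the second stage from A: R3 + R4 = 20.88 kΩ appears in parallel with R2.
R2 ‖ (R3+R4) = 9.948 kΩ.
So V_A = 32.5 × 0.3790 = 12.32 V.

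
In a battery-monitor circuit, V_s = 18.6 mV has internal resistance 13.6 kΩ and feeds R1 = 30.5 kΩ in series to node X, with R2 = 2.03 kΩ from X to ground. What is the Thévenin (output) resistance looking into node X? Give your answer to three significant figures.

R_th ≈ 1.94 kΩ

R1' = 13.6 + 30.5 = 44.10 kΩ (source resistance + R1).
Looking into X with the source shorted: R_th = R1'·R2/(R1'+R2) = 44.10 × 2.03/46.13 = 1.941 kΩ.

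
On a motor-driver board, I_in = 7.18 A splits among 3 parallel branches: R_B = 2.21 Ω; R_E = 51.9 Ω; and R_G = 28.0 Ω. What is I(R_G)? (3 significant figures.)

Total conductance ΣG = 1/2.21 + 1/51.9 + 1/28.0 = 0.5075 (units of 1/Ω).
R_G takes the fraction G_k/ΣG = 0.03571/0.5075 = 0.07038, so I = 7.18 × 0.07038 = 0.5053 A.

I ≈ 0.505 A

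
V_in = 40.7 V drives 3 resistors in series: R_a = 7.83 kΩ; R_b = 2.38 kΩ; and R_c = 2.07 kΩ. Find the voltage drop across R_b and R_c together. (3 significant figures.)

Series total: ΣR = 7.83 + 2.38 + 2.07 = 12.28 kΩ.
R_{R_b..R_c} = 2.38 + 2.07 = 4.450 kΩ.
Voltage divider: V = V_in · (4.450 / 12.28) = 40.7 × 0.3624 = 14.75 V.

V ≈ 14.7 V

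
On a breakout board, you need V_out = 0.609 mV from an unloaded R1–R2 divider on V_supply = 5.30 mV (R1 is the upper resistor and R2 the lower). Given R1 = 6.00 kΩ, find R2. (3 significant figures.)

Required fraction k = V_out/V_supply = 0.1149.
R2 = R1 · 0.1149/(1 − 0.1149) = 0.7789 kΩ.

R2 ≈ 0.779 kΩ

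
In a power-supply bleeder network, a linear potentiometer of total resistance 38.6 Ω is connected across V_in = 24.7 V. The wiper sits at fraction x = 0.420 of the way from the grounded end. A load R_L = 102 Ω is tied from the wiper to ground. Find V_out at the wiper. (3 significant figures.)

The pot divides into 22.39 Ω above the wiper and 16.21 Ω below.
Lower segment in parallel with the load: 16.21 ‖ 102 = 13.99 Ω.
Then V_out = V_in · 13.99/(22.39 + 13.99) = 9.498 V.

V_out ≈ 9.50 V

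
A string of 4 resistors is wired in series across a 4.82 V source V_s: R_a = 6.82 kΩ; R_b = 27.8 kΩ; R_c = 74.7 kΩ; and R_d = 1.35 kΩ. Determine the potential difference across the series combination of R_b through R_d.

V ≈ 4.52 V

Total series resistance ΣR = 6.82 + 27.8 + 74.7 + 1.35 = 110.7 kΩ.
R_{R_b..R_d} = 27.8 + 74.7 + 1.35 = 103.9 kΩ.
By the voltage-divider rule, V = 4.82 × 103.9/110.7 = 4.523 V.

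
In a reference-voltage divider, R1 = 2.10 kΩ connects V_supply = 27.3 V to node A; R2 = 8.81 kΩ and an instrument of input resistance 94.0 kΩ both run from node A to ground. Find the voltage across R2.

V_out ≈ 21.7 V

R2 ‖ R_L = (8.81 × 94.0)/(8.81 + 94.0) = 8.055 kΩ.
Voltage divider with the loaded lower leg: V_out = 27.3 × 8.055/(2.10 + 8.055) = 27.3 × 0.7932 = 21.65 V.
(Unloaded it would be 22.0 V; the load pulls it down.)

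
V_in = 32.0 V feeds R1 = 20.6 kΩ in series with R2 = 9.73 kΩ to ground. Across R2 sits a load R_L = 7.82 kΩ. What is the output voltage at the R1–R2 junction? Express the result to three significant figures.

R2 ‖ R_L = (9.73 × 7.82)/(9.73 + 7.82) = 4.336 kΩ.
Now apply the divider: V_out = 32.0 × 0.1739 = 5.564 V.
(Unloaded it would be 10.3 V; the load pulls it down.)

V_out ≈ 5.56 V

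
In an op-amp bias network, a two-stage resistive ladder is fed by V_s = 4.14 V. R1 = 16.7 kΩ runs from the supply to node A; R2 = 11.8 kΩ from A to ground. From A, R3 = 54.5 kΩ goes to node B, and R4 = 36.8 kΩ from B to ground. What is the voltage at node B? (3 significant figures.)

Looking into the second stage from A: R3 + R4 = 91.30 kΩ appears in parallel with R2.
R2 ‖ (R3+R4) = 10.45 kΩ.
V_A = 4.14 × 10.45/(16.7 + 10.45) = 1.593 V.
Stage 2 is unloaded, so V_B = V_A · R4/(R3+R4) = 1.593 × 36.8/91.30 = 0.6423 V.

V_B ≈ 0.642 V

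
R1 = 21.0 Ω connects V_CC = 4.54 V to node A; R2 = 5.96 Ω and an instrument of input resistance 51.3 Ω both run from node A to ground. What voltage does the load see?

V_out ≈ 0.920 V

First combine the lower leg with the load: R2 ‖ R_L = 5.340 Ω.
Now apply the divider: V_out = 4.54 × 0.2027 = 0.9204 V.
(Unloaded it would be 1.00 V; the load pulls it down.)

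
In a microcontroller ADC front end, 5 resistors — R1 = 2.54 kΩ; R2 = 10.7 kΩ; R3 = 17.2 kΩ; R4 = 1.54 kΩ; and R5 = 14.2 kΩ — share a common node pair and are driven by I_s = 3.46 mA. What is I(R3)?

Total conductance ΣG = 1/2.54 + 1/10.7 + 1/17.2 + 1/1.54 + 1/14.2 = 1.265 (units of 1/kΩ).
Current divider: I(R3) = I_s · G_k/ΣG = 3.46 × (0.05814/1.265) = 3.46 × 0.04596 = 0.1590 mA.

I ≈ 0.159 mA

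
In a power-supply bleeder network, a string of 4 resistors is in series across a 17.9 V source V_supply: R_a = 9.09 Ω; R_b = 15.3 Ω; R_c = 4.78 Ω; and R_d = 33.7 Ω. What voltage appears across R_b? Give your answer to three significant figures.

Series total: ΣR = 9.09 + 15.3 + 4.78 + 33.7 = 62.87 Ω.
V = V_supply · R/ΣR = 17.9 × 0.2434 = 4.356 V.

V ≈ 4.36 V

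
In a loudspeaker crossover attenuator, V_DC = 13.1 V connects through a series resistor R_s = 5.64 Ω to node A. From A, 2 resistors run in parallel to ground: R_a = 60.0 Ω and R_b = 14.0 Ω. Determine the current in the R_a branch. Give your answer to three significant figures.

Equivalent of the parallel group: R_p = 11.35 Ω.
Node voltage V_A = V_DC · R_p/(R_s + R_p) = 13.1 × 0.6681 = 8.752 V.
I(R_a) = V_A / R_a = 8.752/60.0 = 0.1459 A.
(Check via current divider: I_total = 0.7710 A; share G_k/ΣG = 0.1892 → same result.)

I ≈ 0.146 A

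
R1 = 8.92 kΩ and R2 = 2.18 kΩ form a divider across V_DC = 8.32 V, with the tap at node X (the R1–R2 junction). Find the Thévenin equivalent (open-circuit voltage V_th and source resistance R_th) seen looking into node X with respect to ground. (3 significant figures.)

Open-circuit (no load on X): V_th = V_DC · R2/(R1 + R2) = 8.32 × 2.18/(8.920 + 2.18) = 1.634 V.
Zeroing V_DC shorts the top of R1 to ground, so R_th = R1 ‖ R2 = 1.752 kΩ.

V_th ≈ 1.63 V, R_th ≈ 1.75 kΩ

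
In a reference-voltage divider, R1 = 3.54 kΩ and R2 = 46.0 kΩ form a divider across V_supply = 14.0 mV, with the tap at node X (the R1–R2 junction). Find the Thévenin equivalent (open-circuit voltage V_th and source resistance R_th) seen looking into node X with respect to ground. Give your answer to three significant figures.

V_th ≈ 13.0 mV, R_th ≈ 3.29 kΩ

V_th is the unloaded tap voltage: V_supply · R2/(R1+R2) = 14.0 × 0.9285 = 13.00 mV.
With V_supply suppressed (replaced by a short), R_th = R1 ‖ R2 = (3.540 × 46.0)/(3.540 + 46.0) = 3.287 kΩ.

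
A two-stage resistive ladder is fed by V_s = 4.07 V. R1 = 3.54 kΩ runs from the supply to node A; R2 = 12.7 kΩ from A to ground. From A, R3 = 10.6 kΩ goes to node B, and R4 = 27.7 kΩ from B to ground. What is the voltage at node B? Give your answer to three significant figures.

V_B ≈ 2.15 V

Node A sees R2 in parallel with the series input of stage 2, R3 + R4 = 38.30 kΩ.
R2 ‖ (R3+R4) = 9.537 kΩ.
First divider: V_A = V_s · 9.537/(3.54 + 9.537) = 2.968 V.
V_B = V_A × 0.7232 = 2.147 V.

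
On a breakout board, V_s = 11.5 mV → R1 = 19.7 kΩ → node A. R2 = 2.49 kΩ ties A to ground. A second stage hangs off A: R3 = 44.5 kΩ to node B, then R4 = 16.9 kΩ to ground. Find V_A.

The second stage (R3 + R4 = 61.40 kΩ) loads node A in parallel with R2.
R2 ‖ (R3+R4) = 2.393 kΩ.
V_A = 11.5 × 2.393/(19.7 + 2.393) = 1.246 mV.

V_A ≈ 1.25 mV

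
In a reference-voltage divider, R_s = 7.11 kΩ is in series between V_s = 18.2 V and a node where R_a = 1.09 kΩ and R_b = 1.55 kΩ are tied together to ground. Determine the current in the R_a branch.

I ≈ 1.38 mA

Combine the parallel branches: R_p = (1/1.09 + 1/1.55)⁻¹ = 0.6400 kΩ.
V_A = 18.2 × 0.6400/7.750 = 1.503 V.
I(R_a) = V_A / R_a = 1.503/1.09 = 1.379 mA.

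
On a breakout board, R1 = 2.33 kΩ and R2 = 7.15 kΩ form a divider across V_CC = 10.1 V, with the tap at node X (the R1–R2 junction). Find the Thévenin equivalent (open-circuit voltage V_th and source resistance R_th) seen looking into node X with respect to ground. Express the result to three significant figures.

V_th is the unloaded tap voltage: V_CC · R2/(R1+R2) = 10.1 × 0.7542 = 7.618 V.
With V_CC suppressed (replaced by a short), R_th = R1 ‖ R2 = (2.330 × 7.15)/(2.330 + 7.15) = 1.757 kΩ.

V_th ≈ 7.62 V, R_th ≈ 1.76 kΩ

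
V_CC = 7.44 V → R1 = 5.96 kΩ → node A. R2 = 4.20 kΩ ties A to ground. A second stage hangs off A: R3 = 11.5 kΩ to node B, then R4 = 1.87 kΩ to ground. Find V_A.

Looking into the second stage from A: R3 + R4 = 13.37 kΩ appears in parallel with R2.
R2 ‖ (R3+R4) = 3.196 kΩ.
So V_A = 7.44 × 0.3491 = 2.597 V.

V_A ≈ 2.60 V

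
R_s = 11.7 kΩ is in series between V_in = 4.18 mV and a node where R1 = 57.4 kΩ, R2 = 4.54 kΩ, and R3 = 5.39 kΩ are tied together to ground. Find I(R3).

Equivalent of the parallel group: R_p = 2.363 kΩ.
Node voltage V_A = V_in · R_p/(R_s + R_p) = 4.18 × 0.1680 = 0.7023 mV.
Branch current I = V_A/R3 = 0.7023/5.39 = 0.1303 µA.

I ≈ 0.130 µA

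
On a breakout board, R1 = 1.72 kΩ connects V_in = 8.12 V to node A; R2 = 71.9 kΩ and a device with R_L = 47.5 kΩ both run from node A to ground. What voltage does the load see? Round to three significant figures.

First combine the lower leg with the load: R2 ‖ R_L = 28.60 kΩ.
Now apply the divider: V_out = 8.12 × 0.9433 = 7.659 V.

V_out ≈ 7.66 V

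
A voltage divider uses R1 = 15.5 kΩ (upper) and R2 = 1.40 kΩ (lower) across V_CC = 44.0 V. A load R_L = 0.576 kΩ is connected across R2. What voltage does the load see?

R2 ‖ R_L = (1.40 × 0.576)/(1.40 + 0.576) = 0.4081 kΩ.
Then V_out = V_CC · R2'/(R1 + R2') = 44.0 × 0.4081/15.91 = 1.129 V.
(Unloaded it would be 3.64 V; the load pulls it down.)

V_out ≈ 1.13 V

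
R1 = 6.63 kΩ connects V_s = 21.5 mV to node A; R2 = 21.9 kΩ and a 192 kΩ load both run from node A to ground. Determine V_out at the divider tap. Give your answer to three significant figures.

V_out ≈ 16.1 mV

R2 ‖ R_L = (21.9 × 192)/(21.9 + 192) = 19.66 kΩ.
Voltage divider with the loaded lower leg: V_out = 21.5 × 19.66/(6.63 + 19.66) = 21.5 × 0.7478 = 16.08 mV.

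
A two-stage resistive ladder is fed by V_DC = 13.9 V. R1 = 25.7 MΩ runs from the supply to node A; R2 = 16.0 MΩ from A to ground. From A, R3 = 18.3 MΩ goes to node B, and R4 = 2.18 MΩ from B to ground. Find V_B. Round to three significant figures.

V_B ≈ 0.383 V

Node A sees R2 in parallel with the series input of stage 2, R3 + R4 = 20.48 MΩ.
R2 ‖ (R3+R4) = 8.982 MΩ.
So V_A = 13.9 × 0.2590 = 3.600 V.
Then the unloaded second divider: V_B = V_A × R4/(R3+R4) = 3.600 × 0.1064 = 0.3832 V.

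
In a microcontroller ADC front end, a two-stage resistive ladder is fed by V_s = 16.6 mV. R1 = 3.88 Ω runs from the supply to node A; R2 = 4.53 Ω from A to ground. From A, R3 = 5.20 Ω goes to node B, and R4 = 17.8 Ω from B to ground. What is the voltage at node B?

V_B ≈ 6.34 mV

Looking into the second stage from A: R3 + R4 = 23.00 Ω appears in parallel with R2.
Effective lower resistance at A: R2 ‖ 23.00 = 3.785 Ω.
V_A = 16.6 × 3.785/(3.88 + 3.785) = 8.197 mV.
Stage 2 is unloaded, so V_B = V_A · R4/(R3+R4) = 8.197 × 17.8/23.00 = 6.344 mV.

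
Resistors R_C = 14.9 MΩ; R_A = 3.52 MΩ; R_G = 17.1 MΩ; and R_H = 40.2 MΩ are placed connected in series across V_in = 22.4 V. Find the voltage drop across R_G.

Series total: ΣR = 14.9 + 3.52 + 17.1 + 40.2 = 75.72 MΩ.
V = V_in · R/ΣR = 22.4 × 0.2258 = 5.059 V.

V ≈ 5.06 V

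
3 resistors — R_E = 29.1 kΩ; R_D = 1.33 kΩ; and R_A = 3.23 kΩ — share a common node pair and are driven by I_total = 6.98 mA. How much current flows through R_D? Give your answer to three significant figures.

Conductances: ΣG = 1/29.1 + 1/1.33 + 1/3.23 = 1.096 (1/kΩ).
Current divider: I(R_D) = I_total · G_k/ΣG = 6.98 × (0.7519/1.096) = 6.98 × 0.6861 = 4.789 mA.

I ≈ 4.79 mA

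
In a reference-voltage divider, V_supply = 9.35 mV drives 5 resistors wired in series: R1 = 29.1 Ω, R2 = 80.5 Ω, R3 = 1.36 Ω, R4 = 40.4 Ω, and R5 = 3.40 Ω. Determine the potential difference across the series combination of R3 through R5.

Series total: ΣR = 29.1 + 80.5 + 1.36 + 40.4 + 3.40 = 154.8 Ω.
R_{R3..R5} = 1.36 + 40.4 + 3.40 = 45.16 Ω.
By the voltage-divider rule, V = 9.35 × 45.16/154.8 = 2.728 mV.

V ≈ 2.73 mV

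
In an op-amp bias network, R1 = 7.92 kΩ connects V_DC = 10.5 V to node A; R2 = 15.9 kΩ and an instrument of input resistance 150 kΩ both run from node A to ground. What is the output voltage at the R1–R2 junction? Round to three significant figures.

R2 ‖ R_L = (15.9 × 150)/(15.9 + 150) = 14.38 kΩ.
Now apply the divider: V_out = 10.5 × 0.6448 = 6.770 V.

V_out ≈ 6.77 V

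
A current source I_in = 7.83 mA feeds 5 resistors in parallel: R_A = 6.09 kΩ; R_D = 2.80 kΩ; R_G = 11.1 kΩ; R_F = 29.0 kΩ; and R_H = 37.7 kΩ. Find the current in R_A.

I ≈ 1.91 mA

Total conductance ΣG = 1/6.09 + 1/2.80 + 1/11.1 + 1/29.0 + 1/37.7 = 0.6724 (units of 1/kΩ).
R_A takes the fraction G_k/ΣG = 0.1642/0.6724 = 0.2442, so I = 7.83 × 0.2442 = 1.912 mA.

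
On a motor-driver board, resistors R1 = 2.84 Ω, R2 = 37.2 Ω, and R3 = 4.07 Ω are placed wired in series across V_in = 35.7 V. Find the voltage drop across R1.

ΣR = 2.84 + 37.2 + 4.07 = 44.11 Ω.
V = V_in · R/ΣR = 35.7 × 0.06438 = 2.299 V.

V ≈ 2.30 V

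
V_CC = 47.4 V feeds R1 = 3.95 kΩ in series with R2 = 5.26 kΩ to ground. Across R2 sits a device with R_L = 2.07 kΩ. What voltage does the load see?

First combine the lower leg with the load: R2 ‖ R_L = 1.485 kΩ.
Now apply the divider: V_out = 47.4 × 0.2733 = 12.95 V.

V_out ≈ 13.0 V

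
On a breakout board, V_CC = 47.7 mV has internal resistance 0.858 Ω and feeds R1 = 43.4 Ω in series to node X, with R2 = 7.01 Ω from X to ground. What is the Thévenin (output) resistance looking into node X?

R1' = 0.858 + 43.4 = 44.26 Ω (source resistance + R1).
With V_CC suppressed (replaced by a short), R_th = R1' ‖ R2 = (44.26 × 7.01)/(44.26 + 7.01) = 6.052 Ω.

R_th ≈ 6.05 Ω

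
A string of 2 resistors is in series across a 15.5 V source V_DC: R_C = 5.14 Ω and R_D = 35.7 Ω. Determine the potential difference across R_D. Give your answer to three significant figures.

Series total: ΣR = 5.14 + 35.7 = 40.84 Ω.
By the voltage-divider rule, V = 15.5 × 35.70/40.84 = 13.55 V.

V ≈ 13.5 V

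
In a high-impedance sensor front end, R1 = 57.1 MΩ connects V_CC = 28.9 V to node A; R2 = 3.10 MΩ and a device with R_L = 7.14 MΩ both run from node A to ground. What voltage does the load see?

The load sits in parallel with R2, giving an effective lower resistance R2' = R2·R_L/(R2+R_L) = 2.162 MΩ.
Then V_out = V_CC · R2'/(R1 + R2') = 28.9 × 2.162/59.26 = 1.054 V.

V_out ≈ 1.05 V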